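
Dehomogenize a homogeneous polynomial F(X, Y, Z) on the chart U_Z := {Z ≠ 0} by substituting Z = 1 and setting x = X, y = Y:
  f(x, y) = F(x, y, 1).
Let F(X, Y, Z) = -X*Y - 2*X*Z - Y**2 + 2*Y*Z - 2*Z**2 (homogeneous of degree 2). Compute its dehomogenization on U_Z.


f(x, y) = -x*y - 2*x - y**2 + 2*y - 2

On U_Z we set Z = 1. Each monomial c·X^i·Y^j·Z^k in F becomes c·x^i·y^j·1^k = c·x^i·y^j.
Substituting Z = 1: F(X, Y, 1) = -x*y - 2*x - y**2 + 2*y - 2.
Note: deg(f) ≤ deg(F) = 2; strict inequality happens when F is divisible by Z (lost terms).


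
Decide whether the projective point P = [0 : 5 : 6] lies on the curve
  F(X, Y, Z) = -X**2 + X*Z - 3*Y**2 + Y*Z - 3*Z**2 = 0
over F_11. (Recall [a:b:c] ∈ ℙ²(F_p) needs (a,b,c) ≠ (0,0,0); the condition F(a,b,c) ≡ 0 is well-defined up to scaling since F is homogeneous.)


F(0,5,6) ≡ 1 (mod 11); P is NOT on the curve.

Evaluate F(0, 5, 6) term-by-term (mod 11).
  -X**2 ↦ -1·0·1·1 = 0
  X*Z ↦ 1·0·1·6 = 0
  -3*Y**2 ↦ -3·1·25·1 = -75
  Y*Z ↦ 1·1·5·6 = 30
  -3*Z**2 ↦ -3·1·1·36 = -108
Sum: F(0, 5, 6) = (0) + (0) + (-75) + (30) + (-108) = -153.
Reducing mod 11: -153 ≡ 1 (mod 11).
Since F(a, b, c) ≡ 1 ≠ 0 (mod 11), P does NOT lie on the curve.


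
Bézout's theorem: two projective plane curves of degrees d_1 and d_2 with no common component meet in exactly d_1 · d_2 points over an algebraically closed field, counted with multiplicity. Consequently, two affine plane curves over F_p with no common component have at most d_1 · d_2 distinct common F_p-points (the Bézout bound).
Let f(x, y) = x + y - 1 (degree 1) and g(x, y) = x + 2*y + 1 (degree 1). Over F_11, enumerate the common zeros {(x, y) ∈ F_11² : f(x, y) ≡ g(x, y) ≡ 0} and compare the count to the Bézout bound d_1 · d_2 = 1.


Common zeros: {(3, 9)}; count = 1; Bézout bound = 1.

deg(f) = 1, deg(g) = 1, so Bézout bound = 1.
Scan x ∈ F_11. For each x, list the y ∈ F_11 with f(x, y) ≡ 0 and those with g(x, y) ≡ 0 (mod 11); the common zeros in that column are the intersection.
  x = 0: f ≡ 0 at y ∈ {1}; g ≡ 0 at y ∈ {5}; common: ∅.
  x = 1: f ≡ 0 at y ∈ {0}; g ≡ 0 at y ∈ {10}; common: ∅.
  x = 2: f ≡ 0 at y ∈ {10}; g ≡ 0 at y ∈ {4}; common: ∅.
  x = 3: f ≡ 0 at y ∈ {9}; g ≡ 0 at y ∈ {9}; common: {9}.
  x = 4: f ≡ 0 at y ∈ {8}; g ≡ 0 at y ∈ {3}; common: ∅.
  x = 5: f ≡ 0 at y ∈ {7}; g ≡ 0 at y ∈ {8}; common: ∅.
  x = 6: f ≡ 0 at y ∈ {6}; g ≡ 0 at y ∈ {2}; common: ∅.
  x = 7: f ≡ 0 at y ∈ {5}; g ≡ 0 at y ∈ {7}; common: ∅.
  x = 8: f ≡ 0 at y ∈ {4}; g ≡ 0 at y ∈ {1}; common: ∅.
  x = 9: f ≡ 0 at y ∈ {3}; g ≡ 0 at y ∈ {6}; common: ∅.
  x = 10: f ≡ 0 at y ∈ {2}; g ≡ 0 at y ∈ {0}; common: ∅.
Collecting: common zeros = {(3, 9)}, so the count is 1.
Comparison with the Bézout bound: 1 ≤ 1 = deg(f)·deg(g), as expected for curves with no common component (the bound is attained).


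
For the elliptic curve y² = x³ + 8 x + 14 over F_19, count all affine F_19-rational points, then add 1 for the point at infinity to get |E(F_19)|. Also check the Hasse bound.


Affine points = {(1, 2), (1, 17), (2, 0), (8, 1), (8, 18), (9, 6), (9, 13), (10, 7), (10, 12), (13, 4), (13, 15), (14, 1), (14, 18), (16, 1), (16, 18), (17, 3), (17, 16), (18, 9), (18, 10)}; affine count = 19; |E(F_19)| = 20.

Discriminant check: Δ ∝ 4a³ + 27b² = 4·8³ + 27·14² = 4·512 + 27·196 ≡ 6 (mod 19). Nonzero ⇒ E is nonsingular.
For each x ∈ F_19, compute rhs = x³ + 8·x + 14 mod 19, then count y ∈ F_19 with y² ≡ rhs.
  x = 0: rhs = 14, matching y values: none (0 points).
  x = 1: rhs = 4, matching y values: 2, 17 (2 points).
  x = 2: rhs = 0, matching y values: 0 (1 points).
  x = 3: rhs = 8, matching y values: none (0 points).
  x = 4: rhs = 15, matching y values: none (0 points).
  x = 5: rhs = 8, matching y values: none (0 points).
  x = 6: rhs = 12, matching y values: none (0 points).
  x = 7: rhs = 14, matching y values: none (0 points).
  x = 8: rhs = 1, matching y values: 1, 18 (2 points).
  x = 9: rhs = 17, matching y values: 6, 13 (2 points).
  x = 10: rhs = 11, matching y values: 7, 12 (2 points).
  x = 11: rhs = 8, matching y values: none (0 points).
  x = 12: rhs = 14, matching y values: none (0 points).
  x = 13: rhs = 16, matching y values: 4, 15 (2 points).
  x = 14: rhs = 1, matching y values: 1, 18 (2 points).
  x = 15: rhs = 13, matching y values: none (0 points).
  x = 16: rhs = 1, matching y values: 1, 18 (2 points).
  x = 17: rhs = 9, matching y values: 3, 16 (2 points).
  x = 18: rhs = 5, matching y values: 9, 10 (2 points).
Total affine count: 19.
Full point count |E(F_19)| = 19 + 1 = 20.
Hasse bound: |20 − (19+1)| = |0| = 0 ≤ 2√19 ≈ 8.7178 ✓.


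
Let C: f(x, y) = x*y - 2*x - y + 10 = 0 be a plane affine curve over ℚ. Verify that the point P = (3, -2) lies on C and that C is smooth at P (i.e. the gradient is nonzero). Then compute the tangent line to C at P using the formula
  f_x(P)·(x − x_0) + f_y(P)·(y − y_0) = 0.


Tangent line at P: -4*x + 2*y + 16 = 0.

Step 1: f(3, -2) = 0, so P lies on C.
Step 2: partial derivatives
  f_x(x, y) = y - 2, f_y(x, y) = x - 1.
  f_x(P) = -4, f_y(P) = 2 (gradient nonzero, so P is smooth).
Step 3: tangent line at P: -4·(x − 3) + 2·(y − -2) = 0.
Expanding: -4*x + 2*y + 16 = 0.


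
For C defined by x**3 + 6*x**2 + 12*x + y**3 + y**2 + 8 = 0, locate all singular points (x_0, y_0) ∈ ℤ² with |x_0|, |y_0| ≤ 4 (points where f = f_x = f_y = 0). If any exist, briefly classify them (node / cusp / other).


Singular points: {(-2, 0)}; classification: cusp.

Compute partial derivatives:
  f_x = 3*x**2 + 12*x + 12.
  f_y = 3*y**2 + 2*y.
Scan x_0 ∈ {−4, ..., 4}. For each x_0, f_y(x_0, y) is a polynomial in y; find its integer roots y ∈ {−4, ..., 4}, then test f_x and f at those candidates.
  x = -4: f_y(-4, y) = 3*y**2 + 2*y; vanishes at y ∈ {0}. (-4, 0): f_x = 12 ≠ 0.
  x = -3: f_y(-3, y) = 3*y**2 + 2*y; vanishes at y ∈ {0}. (-3, 0): f_x = 3 ≠ 0.
  x = -2: f_y(-2, y) = 3*y**2 + 2*y; vanishes at y ∈ {0}. (-2, 0): f_x = 0, f = 0 — SINGULAR.
  x = -1: f_y(-1, y) = 3*y**2 + 2*y; vanishes at y ∈ {0}. (-1, 0): f_x = 3 ≠ 0.
  x = 0: f_y(0, y) = 3*y**2 + 2*y; vanishes at y ∈ {0}. (0, 0): f_x = 12 ≠ 0.
  x = 1: f_y(1, y) = 3*y**2 + 2*y; vanishes at y ∈ {0}. (1, 0): f_x = 27 ≠ 0.
  x = 2: f_y(2, y) = 3*y**2 + 2*y; vanishes at y ∈ {0}. (2, 0): f_x = 48 ≠ 0.
  x = 3: f_y(3, y) = 3*y**2 + 2*y; vanishes at y ∈ {0}. (3, 0): f_x = 75 ≠ 0.
  x = 4: f_y(4, y) = 3*y**2 + 2*y; vanishes at y ∈ {0}. (4, 0): f_x = 108 ≠ 0.
Only singular point on the grid: (-2, 0).
Classify: substitute x = -2 + u, y = 0 + v and expand: f = u**3 + v**3 + v**2.
No constant or linear terms (consistent with a singular point). Quadratic part: v**2. Cubic part: u**3 + v**3.
The quadratic part v**2 is a perfect square, so there is a single (double) tangent line v = 0, i.e. y = 0. Restricting the cubic part to that line (v = 0) leaves u**3 ≠ 0, so f is not divisible by v and the branch is v² ≈ -u**3 to lowest order — this is a cusp.
Classification: cusp.


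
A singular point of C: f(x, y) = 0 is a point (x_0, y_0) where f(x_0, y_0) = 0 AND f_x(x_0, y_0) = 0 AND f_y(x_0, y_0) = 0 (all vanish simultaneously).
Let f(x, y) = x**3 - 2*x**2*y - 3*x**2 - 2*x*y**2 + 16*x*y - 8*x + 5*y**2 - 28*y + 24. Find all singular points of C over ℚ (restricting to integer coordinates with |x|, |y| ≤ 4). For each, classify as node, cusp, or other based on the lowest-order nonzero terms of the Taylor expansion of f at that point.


Singular points: {(2, 2)}; classification: node.

Compute partial derivatives:
  f_x = 3*x**2 - 4*x*y - 6*x - 2*y**2 + 16*y - 8.
  f_y = -2*x**2 - 4*x*y + 16*x + 10*y - 28.
Scan x_0 ∈ {−4, ..., 4}. For each x_0, f_y(x_0, y) is a polynomial in y; find its integer roots y ∈ {−4, ..., 4}, then test f_x and f at those candidates.
  x = -4: f_y(-4, y) = 26*y - 124; no integer root y with |y| ≤ 4.
  x = -3: f_y(-3, y) = 22*y - 94; no integer root y with |y| ≤ 4.
  x = -2: f_y(-2, y) = 18*y - 68; no integer root y with |y| ≤ 4.
  x = -1: f_y(-1, y) = 14*y - 46; no integer root y with |y| ≤ 4.
  x = 0: f_y(0, y) = 10*y - 28; no integer root y with |y| ≤ 4.
  x = 1: f_y(1, y) = 6*y - 14; no integer root y with |y| ≤ 4.
  x = 2: f_y(2, y) = 2*y - 4; vanishes at y ∈ {2}. (2, 2): f_x = 0, f = 0 — SINGULAR.
  x = 3: f_y(3, y) = 2 - 2*y; vanishes at y ∈ {1}. (3, 1): f_x = 3 ≠ 0.
  x = 4: f_y(4, y) = 4 - 6*y; no integer root y with |y| ≤ 4.
Only singular point on the grid: (2, 2).
Classify: substitute x = 2 + u, y = 2 + v and expand: f = u**3 - 2*u**2*v - u**2 - 2*u*v**2 + v**2.
No constant or linear terms (consistent with a singular point). Quadratic part: -u**2 + v**2. Cubic part: u**3 - 2*u**2*v - 2*u*v**2.
The quadratic part v**2 - u**2 = (v − u)(v + u) splits into two distinct linear factors, so there are two distinct tangent lines y − 2 = ±(x − 2) — this is a node (ordinary double point).
Classification: node.


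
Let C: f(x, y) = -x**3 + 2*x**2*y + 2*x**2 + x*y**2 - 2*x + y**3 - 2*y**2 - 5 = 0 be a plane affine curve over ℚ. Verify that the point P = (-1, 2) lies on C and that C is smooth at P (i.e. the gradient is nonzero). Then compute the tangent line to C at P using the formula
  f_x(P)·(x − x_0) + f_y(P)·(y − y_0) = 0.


Tangent line at P: -13*x + 2*y - 17 = 0.

Step 1: f(-1, 2) = 0, so P lies on C.
Step 2: partial derivatives
  f_x(x, y) = -3*x**2 + 4*x*y + 4*x + y**2 - 2, f_y(x, y) = 2*x**2 + 2*x*y + 3*y**2 - 4*y.
  f_x(P) = -13, f_y(P) = 2 (gradient nonzero, so P is smooth).
Step 3: tangent line at P: -13·(x − -1) + 2·(y − 2) = 0.
Expanding: -13*x + 2*y - 17 = 0.


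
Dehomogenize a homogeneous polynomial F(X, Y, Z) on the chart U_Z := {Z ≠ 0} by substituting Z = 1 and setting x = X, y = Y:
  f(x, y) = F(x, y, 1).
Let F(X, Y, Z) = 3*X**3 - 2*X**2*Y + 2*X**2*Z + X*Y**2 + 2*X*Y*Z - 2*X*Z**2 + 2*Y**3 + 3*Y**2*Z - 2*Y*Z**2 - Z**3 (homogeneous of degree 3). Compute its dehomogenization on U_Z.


f(x, y) = 3*x**3 - 2*x**2*y + 2*x**2 + x*y**2 + 2*x*y - 2*x + 2*y**3 + 3*y**2 - 2*y - 1

On U_Z we set Z = 1. Each monomial c·X^i·Y^j·Z^k in F becomes c·x^i·y^j·1^k = c·x^i·y^j.
Substituting Z = 1: F(X, Y, 1) = 3*x**3 - 2*x**2*y + 2*x**2 + x*y**2 + 2*x*y - 2*x + 2*y**3 + 3*y**2 - 2*y - 1.
Note: deg(f) ≤ deg(F) = 3; strict inequality happens when F is divisible by Z (lost terms).


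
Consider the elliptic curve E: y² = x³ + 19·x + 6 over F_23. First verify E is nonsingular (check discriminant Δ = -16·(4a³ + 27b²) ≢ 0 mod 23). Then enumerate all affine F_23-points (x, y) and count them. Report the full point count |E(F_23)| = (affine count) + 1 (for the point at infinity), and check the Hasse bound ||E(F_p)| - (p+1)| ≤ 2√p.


Affine points = {(0, 11), (0, 12), (1, 7), (1, 16), (2, 11), (2, 12), (4, 10), (4, 13), (8, 7), (8, 16), (9, 3), (9, 20), (10, 0), (13, 9), (13, 14), (14, 7), (14, 16), (15, 3), (15, 20), (16, 6), (16, 17), (18, 4), (18, 19), (19, 2), (19, 21), (21, 11), (21, 12), (22, 3), (22, 20)}; affine count = 29; |E(F_23)| = 30.

Discriminant check: Δ ∝ 4a³ + 27b² = 4·19³ + 27·6² = 4·6859 + 27·36 ≡ 3 (mod 23). Nonzero ⇒ E is nonsingular.
For each x ∈ F_23, compute rhs = x³ + 19·x + 6 mod 23, then count y ∈ F_23 with y² ≡ rhs.
  x = 0: rhs = 6, matching y values: 11, 12 (2 points).
  x = 1: rhs = 3, matching y values: 7, 16 (2 points).
  x = 2: rhs = 6, matching y values: 11, 12 (2 points).
  x = 3: rhs = 21, matching y values: none (0 points).
  x = 4: rhs = 8, matching y values: 10, 13 (2 points).
  x = 5: rhs = 19, matching y values: none (0 points).
  x = 6: rhs = 14, matching y values: none (0 points).
  x = 7: rhs = 22, matching y values: none (0 points).
  x = 8: rhs = 3, matching y values: 7, 16 (2 points).
  x = 9: rhs = 9, matching y values: 3, 20 (2 points).
  x = 10: rhs = 0, matching y values: 0 (1 points).
  x = 11: rhs = 5, matching y values: none (0 points).
  x = 12: rhs = 7, matching y values: none (0 points).
  x = 13: rhs = 12, matching y values: 9, 14 (2 points).
  x = 14: rhs = 3, matching y values: 7, 16 (2 points).
  x = 15: rhs = 9, matching y values: 3, 20 (2 points).
  x = 16: rhs = 13, matching y values: 6, 17 (2 points).
  x = 17: rhs = 21, matching y values: none (0 points).
  x = 18: rhs = 16, matching y values: 4, 19 (2 points).
  x = 19: rhs = 4, matching y values: 2, 21 (2 points).
  x = 20: rhs = 14, matching y values: none (0 points).
  x = 21: rhs = 6, matching y values: 11, 12 (2 points).
  x = 22: rhs = 9, matching y values: 3, 20 (2 points).
Total affine count: 29.
Full point count |E(F_23)| = 29 + 1 = 30.
Hasse bound: |30 − (23+1)| = |6| = 6 ≤ 2√23 ≈ 9.5917 ✓.


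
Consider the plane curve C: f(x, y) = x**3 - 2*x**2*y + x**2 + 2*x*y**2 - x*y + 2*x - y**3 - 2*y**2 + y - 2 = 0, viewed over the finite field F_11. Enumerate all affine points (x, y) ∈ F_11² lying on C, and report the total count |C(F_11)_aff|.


Affine F_11-points: {(0, 3), (2, 3), (3, 3), (4, 4), (8, 9), (9, 1), (9, 7), (9, 8), (10, 4)}; count = 9.

For each of the 121 pairs (x, y) ∈ F_11², evaluate f(x, y) mod 11. Record the zeros.
  x = 0: [0↦9, 1↦7, 2↦6, 3↦0, 4↦5, 5↦4, 6↦2, 7↦4, 8↦4, 9↦7, 10↦7]  zeros at y ∈ {3}
  x = 1: [0↦2, 1↦10, 2↦1, 3↦2, 4↦7, 5↦10, 6↦5, 7↦8, 8↦2, 9↦3, 10↦5]  zeros at y ∈ ∅
  x = 2: [0↦3, 1↦6, 2↦7, 3↦0, 4↦1, 5↦4, 6↦3, 7↦3, 8↦9, 9↦4, 10↦4]  zeros at y ∈ {3}
  x = 3: [0↦7, 1↦1, 2↦8, 3↦0, 4↦4, 5↦3, 6↦2, 7↦6, 8↦9, 9↦5, 10↦10]  zeros at y ∈ {3}
  x = 4: [0↦9, 1↦1, 2↦10, 3↦8, 4↦0, 5↦2, 6↦8, 7↦1, 8↦8, 9↦1, 10↦7]  zeros at y ∈ {4}
  x = 5: [0↦4, 1↦1, 2↦8, 3↦8, 4↦6, 5↦7, 6↦5, 7↦5, 8↦1, 9↦9, 10↦1]  zeros at y ∈ ∅
  x = 6: [0↦9, 1↦7, 2↦8, 3↦6, 4↦6, 5↦2, 6↦10, 7↦2, 8↦5, 9↦2, 10↦9]  zeros at y ∈ ∅
  x = 7: [0↦8, 1↦3, 2↦5, 3↦8, 4↦6, 5↦4, 6↦7, 7↦9, 8↦4, 9↦8, 10↦4]  zeros at y ∈ ∅
  x = 8: [0↦7, 1↦6, 2↦5, 3↦9, 4↦1, 5↦8, 6↦2, 7↦10, 8↦4, 9↦0, 10↦3]  zeros at y ∈ {9}
  x = 9: [0↦1, 1↦0, 2↦3, 3↦4, 4↦8, 5↦9, 6↦1, 7↦0, 8↦0, 9↦6, 10↦1]  zeros at y ∈ {1, 7, 8}
  x = 10: [0↦7, 1↦2, 2↦5, 3↦10, 4↦0, 5↦2, 6↦10, 7↦7, 8↦9, 9↦10, 10↦4]  zeros at y ∈ {4}
Collecting zeros: affine points = {(0, 3), (2, 3), (3, 3), (4, 4), (8, 9), (9, 1), (9, 7), (9, 8), (10, 4)}.
Total count |C(F_11)_aff| = 9.


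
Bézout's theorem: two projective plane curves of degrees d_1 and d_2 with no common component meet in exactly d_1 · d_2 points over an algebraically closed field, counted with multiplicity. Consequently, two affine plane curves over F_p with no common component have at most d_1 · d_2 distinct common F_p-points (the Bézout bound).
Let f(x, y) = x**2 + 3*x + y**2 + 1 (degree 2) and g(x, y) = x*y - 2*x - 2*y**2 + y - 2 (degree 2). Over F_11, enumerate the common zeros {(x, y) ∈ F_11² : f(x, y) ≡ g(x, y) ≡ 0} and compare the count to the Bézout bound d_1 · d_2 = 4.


Common zeros: ∅; count = 0; Bézout bound = 4.

deg(f) = 2, deg(g) = 2, so Bézout bound = 4.
Scan x ∈ F_11. For each x, list the y ∈ F_11 with f(x, y) ≡ 0 and those with g(x, y) ≡ 0 (mod 11); the common zeros in that column are the intersection.
  x = 0: f ≡ 0 at y ∈ ∅; g ≡ 0 at y ∈ ∅; common: ∅.
  x = 1: f ≡ 0 at y ∈ ∅; g ≡ 0 at y ∈ {5, 7}; common: ∅.
  x = 2: f ≡ 0 at y ∈ {0}; g ≡ 0 at y ∈ {8, 10}; common: ∅.
  x = 3: f ≡ 0 at y ∈ {5, 6}; g ≡ 0 at y ∈ ∅; common: ∅.
  x = 4: f ≡ 0 at y ∈ {2, 9}; g ≡ 0 at y ∈ {4}; common: ∅.
  x = 5: f ≡ 0 at y ∈ {5, 6}; g ≡ 0 at y ∈ ∅; common: ∅.
  x = 6: f ≡ 0 at y ∈ {0}; g ≡ 0 at y ∈ {3, 6}; common: ∅.
  x = 7: f ≡ 0 at y ∈ ∅; g ≡ 0 at y ∈ ∅; common: ∅.
  x = 8: f ≡ 0 at y ∈ ∅; g ≡ 0 at y ∈ {1, 9}; common: ∅.
  x = 9: f ≡ 0 at y ∈ {1, 10}; g ≡ 0 at y ∈ ∅; common: ∅.
  x = 10: f ≡ 0 at y ∈ {1, 10}; g ≡ 0 at y ∈ {0}; common: ∅.
Collecting: common zeros = ∅, so the count is 0.
Comparison with the Bézout bound: 0 ≤ 4 = deg(f)·deg(g), as expected for curves with no common component (the affine F_11-count falls short of the bound because intersections may lie at infinity, over extension fields, or carry multiplicity).


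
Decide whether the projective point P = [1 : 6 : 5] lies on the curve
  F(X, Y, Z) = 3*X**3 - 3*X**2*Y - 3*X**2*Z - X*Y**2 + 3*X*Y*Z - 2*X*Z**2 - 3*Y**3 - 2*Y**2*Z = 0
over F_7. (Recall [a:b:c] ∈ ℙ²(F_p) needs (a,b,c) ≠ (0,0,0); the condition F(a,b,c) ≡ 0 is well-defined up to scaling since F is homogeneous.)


F(1,6,5) ≡ 2 (mod 7); P is NOT on the curve.

Evaluate F(1, 6, 5) term-by-term (mod 7).
  3*X**3 ↦ 3·1·1·1 = 3
  -3*X**2*Y ↦ -3·1·6·1 = -18
  -3*X**2*Z ↦ -3·1·1·5 = -15
  -X*Y**2 ↦ -1·1·36·1 = -36
  3*X*Y*Z ↦ 3·1·6·5 = 90
  -2*X*Z**2 ↦ -2·1·1·25 = -50
  -3*Y**3 ↦ -3·1·216·1 = -648
  -2*Y**2*Z ↦ -2·1·36·5 = -360
Sum: F(1, 6, 5) = (3) + (-18) + (-15) + (-36) + (90) + (-50) + (-648) + (-360) = -1034.
Reducing mod 7: -1034 ≡ 2 (mod 7).
Since F(a, b, c) ≡ 2 ≠ 0 (mod 7), P does NOT lie on the curve.


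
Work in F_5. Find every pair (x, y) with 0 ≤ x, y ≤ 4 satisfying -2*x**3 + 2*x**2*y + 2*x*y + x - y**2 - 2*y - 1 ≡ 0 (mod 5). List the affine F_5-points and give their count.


Affine F_5-points: {(0, 4), (1, 3), (1, 4), (2, 0), (3, 3), (3, 4), (4, 0), (4, 3)}; count = 8.

For each of the 25 pairs (x, y) ∈ F_5², evaluate f(x, y) mod 5. Record the zeros.
  x = 0: [0↦4, 1↦1, 2↦1, 3↦4, 4↦0]  zeros at y ∈ {4}
  x = 1: [0↦3, 1↦4, 2↦3, 3↦0, 4↦0]  zeros at y ∈ {3, 4}
  x = 2: [0↦0, 1↦4, 2↦1, 3↦1, 4↦4]  zeros at y ∈ {0}
  x = 3: [0↦3, 1↦4, 2↦3, 3↦0, 4↦0]  zeros at y ∈ {3, 4}
  x = 4: [0↦0, 1↦2, 2↦2, 3↦0, 4↦1]  zeros at y ∈ {0, 3}
Collecting zeros: affine points = {(0, 4), (1, 3), (1, 4), (2, 0), (3, 3), (3, 4), (4, 0), (4, 3)}.
Total count |C(F_5)_aff| = 8.


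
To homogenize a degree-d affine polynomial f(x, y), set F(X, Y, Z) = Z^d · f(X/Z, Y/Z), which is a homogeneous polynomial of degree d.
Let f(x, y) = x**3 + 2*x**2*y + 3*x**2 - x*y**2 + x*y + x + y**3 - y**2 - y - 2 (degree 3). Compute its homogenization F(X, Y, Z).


F(X, Y, Z) = X**3 + 2*X**2*Y + 3*X**2*Z - X*Y**2 + X*Y*Z + X*Z**2 + Y**3 - Y**2*Z - Y*Z**2 - 2*Z**3

deg(f) = 3.
Substitute x = X/Z, y = Y/Z into f, then multiply by Z^3.
  monomial 1·x^3·y^0 ↦ 1·X^3·Y^0·Z^0.
  monomial 2·x^2·y^1 ↦ 2·X^2·Y^1·Z^0.
  monomial 3·x^2·y^0 ↦ 3·X^2·Y^0·Z^1.
  monomial -1·x^1·y^2 ↦ -1·X^1·Y^2·Z^0.
  monomial 1·x^1·y^1 ↦ 1·X^1·Y^1·Z^1.
  monomial 1·x^1·y^0 ↦ 1·X^1·Y^0·Z^2.
  monomial 1·x^0·y^3 ↦ 1·X^0·Y^3·Z^0.
  monomial -1·x^0·y^2 ↦ -1·X^0·Y^2·Z^1.
  monomial -1·x^0·y^1 ↦ -1·X^0·Y^1·Z^2.
  monomial -2·x^0·y^0 ↦ -2·X^0·Y^0·Z^3.
Collecting: F(X, Y, Z) = X**3 + 2*X**2*Y + 3*X**2*Z - X*Y**2 + X*Y*Z + X*Z**2 + Y**3 - Y**2*Z - Y*Z**2 - 2*Z**3.


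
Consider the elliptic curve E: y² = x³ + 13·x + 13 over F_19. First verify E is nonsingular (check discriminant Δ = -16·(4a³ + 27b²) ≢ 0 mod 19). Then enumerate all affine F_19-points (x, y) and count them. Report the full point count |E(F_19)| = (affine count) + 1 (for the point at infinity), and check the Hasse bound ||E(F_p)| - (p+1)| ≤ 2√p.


Affine points = {(2, 3), (2, 16), (9, 2), (9, 17), (11, 9), (11, 10), (12, 4), (12, 15), (13, 2), (13, 17), (15, 7), (15, 12), (16, 2), (16, 17), (17, 6), (17, 13)}; affine count = 16; |E(F_19)| = 17.

Discriminant check: Δ ∝ 4a³ + 27b² = 4·13³ + 27·13² = 4·2197 + 27·169 ≡ 13 (mod 19). Nonzero ⇒ E is nonsingular.
For each x ∈ F_19, compute rhs = x³ + 13·x + 13 mod 19, then count y ∈ F_19 with y² ≡ rhs.
  x = 0: rhs = 13, matching y values: none (0 points).
  x = 1: rhs = 8, matching y values: none (0 points).
  x = 2: rhs = 9, matching y values: 3, 16 (2 points).
  x = 3: rhs = 3, matching y values: none (0 points).
  x = 4: rhs = 15, matching y values: none (0 points).
  x = 5: rhs = 13, matching y values: none (0 points).
  x = 6: rhs = 3, matching y values: none (0 points).
  x = 7: rhs = 10, matching y values: none (0 points).
  x = 8: rhs = 2, matching y values: none (0 points).
  x = 9: rhs = 4, matching y values: 2, 17 (2 points).
  x = 10: rhs = 3, matching y values: none (0 points).
  x = 11: rhs = 5, matching y values: 9, 10 (2 points).
  x = 12: rhs = 16, matching y values: 4, 15 (2 points).
  x = 13: rhs = 4, matching y values: 2, 17 (2 points).
  x = 14: rhs = 13, matching y values: none (0 points).
  x = 15: rhs = 11, matching y values: 7, 12 (2 points).
  x = 16: rhs = 4, matching y values: 2, 17 (2 points).
  x = 17: rhs = 17, matching y values: 6, 13 (2 points).
  x = 18: rhs = 18, matching y values: none (0 points).
Total affine count: 16.
Full point count |E(F_19)| = 16 + 1 = 17.
Hasse bound: |17 − (19+1)| = |-3| = 3 ≤ 2√19 ≈ 8.7178 ✓.


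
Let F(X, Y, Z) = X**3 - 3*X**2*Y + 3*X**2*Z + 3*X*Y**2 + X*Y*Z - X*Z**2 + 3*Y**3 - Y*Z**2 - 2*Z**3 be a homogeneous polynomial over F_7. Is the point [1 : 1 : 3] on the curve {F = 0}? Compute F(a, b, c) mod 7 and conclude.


F(1,1,3) ≡ 0 (mod 7); P is on the curve.

Evaluate F(1, 1, 3) term-by-term (mod 7).
  X**3 ↦ 1·1·1·1 = 1
  -3*X**2*Y ↦ -3·1·1·1 = -3
  3*X**2*Z ↦ 3·1·1·3 = 9
  3*X*Y**2 ↦ 3·1·1·1 = 3
  X*Y*Z ↦ 1·1·1·3 = 3
  -X*Z**2 ↦ -1·1·1·9 = -9
  3*Y**3 ↦ 3·1·1·1 = 3
  -Y*Z**2 ↦ -1·1·1·9 = -9
  -2*Z**3 ↦ -2·1·1·27 = -54
Sum: F(1, 1, 3) = (1) + (-3) + (9) + (3) + (3) + (-9) + (3) + (-9) + (-54) = -56.
Reducing mod 7: -56 ≡ 0 (mod 7).
Since F(a, b, c) ≡ 0 (mod 7), P lies on the curve.


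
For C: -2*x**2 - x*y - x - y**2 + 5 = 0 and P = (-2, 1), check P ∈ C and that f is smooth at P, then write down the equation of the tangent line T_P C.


Tangent line at P: 6*x + 12 = 0.

Step 1: f(-2, 1) = 0, so P lies on C.
Step 2: partial derivatives
  f_x(x, y) = -4*x - y - 1, f_y(x, y) = -x - 2*y.
  f_x(P) = 6, f_y(P) = 0 (gradient nonzero, so P is smooth).
Step 3: tangent line at P: 6·(x − -2) + 0·(y − 1) = 0.
Expanding: 6*x + 12 = 0.


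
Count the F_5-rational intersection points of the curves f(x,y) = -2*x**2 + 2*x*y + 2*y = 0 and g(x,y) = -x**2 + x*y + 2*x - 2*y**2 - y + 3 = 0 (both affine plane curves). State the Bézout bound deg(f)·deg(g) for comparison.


Common zeros: {(3, 1)}; count = 1; Bézout bound = 4.

deg(f) = 2, deg(g) = 2, so Bézout bound = 4.
Scan x ∈ F_5. For each x, list the y ∈ F_5 with f(x, y) ≡ 0 and those with g(x, y) ≡ 0 (mod 5); the common zeros in that column are the intersection.
  x = 0: f ≡ 0 at y ∈ {0}; g ≡ 0 at y ∈ {1}; common: ∅.
  x = 1: f ≡ 0 at y ∈ {3}; g ≡ 0 at y ∈ ∅; common: ∅.
  x = 2: f ≡ 0 at y ∈ {3}; g ≡ 0 at y ∈ {4}; common: ∅.
  x = 3: f ≡ 0 at y ∈ {1}; g ≡ 0 at y ∈ {0, 1}; common: {1}.
  x = 4: f ≡ 0 at y ∈ ∅; g ≡ 0 at y ∈ {0, 4}; common: ∅.
Collecting: common zeros = {(3, 1)}, so the count is 1.
Comparison with the Bézout bound: 1 ≤ 4 = deg(f)·deg(g), as expected for curves with no common component (the affine F_5-count falls short of the bound because intersections may lie at infinity, over extension fields, or carry multiplicity).


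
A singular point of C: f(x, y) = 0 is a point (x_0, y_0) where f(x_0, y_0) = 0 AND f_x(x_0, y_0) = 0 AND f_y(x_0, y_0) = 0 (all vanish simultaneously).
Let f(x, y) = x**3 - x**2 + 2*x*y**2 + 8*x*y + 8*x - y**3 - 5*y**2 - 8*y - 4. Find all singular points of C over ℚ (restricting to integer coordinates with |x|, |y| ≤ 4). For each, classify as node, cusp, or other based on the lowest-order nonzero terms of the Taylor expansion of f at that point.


Singular points: {(0, -2)}; classification: node.

Compute partial derivatives:
  f_x = 3*x**2 - 2*x + 2*y**2 + 8*y + 8.
  f_y = 4*x*y + 8*x - 3*y**2 - 10*y - 8.
Scan x_0 ∈ {−4, ..., 4}. For each x_0, f_y(x_0, y) is a polynomial in y; find its integer roots y ∈ {−4, ..., 4}, then test f_x and f at those candidates.
  x = -4: f_y(-4, y) = -3*y**2 - 26*y - 40; vanishes at y ∈ {-2}. (-4, -2): f_x = 56 ≠ 0.
  x = -3: f_y(-3, y) = -3*y**2 - 22*y - 32; vanishes at y ∈ {-2}. (-3, -2): f_x = 33 ≠ 0.
  x = -2: f_y(-2, y) = -3*y**2 - 18*y - 24; vanishes at y ∈ {-4, -2}. (-2, -4): f_x = 24 ≠ 0; (-2, -2): f_x = 16 ≠ 0.
  x = -1: f_y(-1, y) = -3*y**2 - 14*y - 16; vanishes at y ∈ {-2}. (-1, -2): f_x = 5 ≠ 0.
  x = 0: f_y(0, y) = -3*y**2 - 10*y - 8; vanishes at y ∈ {-2}. (0, -2): f_x = 0, f = 0 — SINGULAR.
  x = 1: f_y(1, y) = -3*y**2 - 6*y; vanishes at y ∈ {-2, 0}. (1, -2): f_x = 1 ≠ 0; (1, 0): f_x = 9 ≠ 0.
  x = 2: f_y(2, y) = -3*y**2 - 2*y + 8; vanishes at y ∈ {-2}. (2, -2): f_x = 8 ≠ 0.
  x = 3: f_y(3, y) = -3*y**2 + 2*y + 16; vanishes at y ∈ {-2}. (3, -2): f_x = 21 ≠ 0.
  x = 4: f_y(4, y) = -3*y**2 + 6*y + 24; vanishes at y ∈ {-2, 4}. (4, -2): f_x = 40 ≠ 0; (4, 4): f_x = 112 ≠ 0.
Only singular point on the grid: (0, -2).
Classify: substitute x = 0 + u, y = -2 + v and expand: f = u**3 - u**2 + 2*u*v**2 - v**3 + v**2.
No constant or linear terms (consistent with a singular point). Quadratic part: -u**2 + v**2. Cubic part: u**3 + 2*u*v**2 - v**3.
The quadratic part v**2 - u**2 = (v − u)(v + u) splits into two distinct linear factors, so there are two distinct tangent lines y − -2 = ±(x − 0) — this is a node (ordinary double point).
Classification: node.


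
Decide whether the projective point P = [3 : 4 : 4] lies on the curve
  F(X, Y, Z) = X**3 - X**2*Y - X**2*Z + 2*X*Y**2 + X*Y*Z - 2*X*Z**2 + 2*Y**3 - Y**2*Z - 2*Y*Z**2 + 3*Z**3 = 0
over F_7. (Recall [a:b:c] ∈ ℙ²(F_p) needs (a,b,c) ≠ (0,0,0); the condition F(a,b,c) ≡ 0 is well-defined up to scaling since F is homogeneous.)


F(3,4,4) ≡ 5 (mod 7); P is NOT on the curve.

Evaluate F(3, 4, 4) term-by-term (mod 7).
  X**3 ↦ 1·27·1·1 = 27
  -X**2*Y ↦ -1·9·4·1 = -36
  -X**2*Z ↦ -1·9·1·4 = -36
  2*X*Y**2 ↦ 2·3·16·1 = 96
  X*Y*Z ↦ 1·3·4·4 = 48
  -2*X*Z**2 ↦ -2·3·1·16 = -96
  2*Y**3 ↦ 2·1·64·1 = 128
  -Y**2*Z ↦ -1·1·16·4 = -64
  -2*Y*Z**2 ↦ -2·1·4·16 = -128
  3*Z**3 ↦ 3·1·1·64 = 192
Sum: F(3, 4, 4) = (27) + (-36) + (-36) + (96) + (48) + (-96) + (128) + (-64) + (-128) + (192) = 131.
Reducing mod 7: 131 ≡ 5 (mod 7).
Since F(a, b, c) ≡ 5 ≠ 0 (mod 7), P does NOT lie on the curve.


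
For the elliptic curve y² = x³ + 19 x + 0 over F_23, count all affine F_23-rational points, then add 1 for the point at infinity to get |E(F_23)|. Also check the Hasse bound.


Affine points = {(0, 0), (2, 0), (4, 5), (4, 18), (5, 6), (5, 17), (6, 10), (6, 13), (7, 4), (7, 19), (9, 7), (9, 16), (12, 1), (12, 22), (13, 11), (13, 12), (15, 7), (15, 16), (20, 10), (20, 13), (21, 0), (22, 7), (22, 16)}; affine count = 23; |E(F_23)| = 24.

Discriminant check: Δ ∝ 4a³ + 27b² = 4·19³ + 27·0² = 4·6859 + 27·0 ≡ 20 (mod 23). Nonzero ⇒ E is nonsingular.
For each x ∈ F_23, compute rhs = x³ + 19·x + 0 mod 23, then count y ∈ F_23 with y² ≡ rhs.
  x = 0: rhs = 0, matching y values: 0 (1 points).
  x = 1: rhs = 20, matching y values: none (0 points).
  x = 2: rhs = 0, matching y values: 0 (1 points).
  x = 3: rhs = 15, matching y values: none (0 points).
  x = 4: rhs = 2, matching y values: 5, 18 (2 points).
  x = 5: rhs = 13, matching y values: 6, 17 (2 points).
  x = 6: rhs = 8, matching y values: 10, 13 (2 points).
  x = 7: rhs = 16, matching y values: 4, 19 (2 points).
  x = 8: rhs = 20, matching y values: none (0 points).
  x = 9: rhs = 3, matching y values: 7, 16 (2 points).
  x = 10: rhs = 17, matching y values: none (0 points).
  x = 11: rhs = 22, matching y values: none (0 points).
  x = 12: rhs = 1, matching y values: 1, 22 (2 points).
  x = 13: rhs = 6, matching y values: 11, 12 (2 points).
  x = 14: rhs = 20, matching y values: none (0 points).
  x = 15: rhs = 3, matching y values: 7, 16 (2 points).
  x = 16: rhs = 7, matching y values: none (0 points).
  x = 17: rhs = 15, matching y values: none (0 points).
  x = 18: rhs = 10, matching y values: none (0 points).
  x = 19: rhs = 21, matching y values: none (0 points).
  x = 20: rhs = 8, matching y values: 10, 13 (2 points).
  x = 21: rhs = 0, matching y values: 0 (1 points).
  x = 22: rhs = 3, matching y values: 7, 16 (2 points).
Total affine count: 23.
Full point count |E(F_23)| = 23 + 1 = 24.
Hasse bound: |24 − (23+1)| = |0| = 0 ≤ 2√23 ≈ 9.5917 ✓.


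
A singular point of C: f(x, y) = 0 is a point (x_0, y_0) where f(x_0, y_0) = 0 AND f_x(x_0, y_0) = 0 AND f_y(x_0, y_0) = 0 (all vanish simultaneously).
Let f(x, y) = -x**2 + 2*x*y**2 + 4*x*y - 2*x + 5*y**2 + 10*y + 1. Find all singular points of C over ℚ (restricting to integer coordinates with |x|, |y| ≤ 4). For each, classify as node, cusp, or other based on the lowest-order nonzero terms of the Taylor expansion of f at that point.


Singular points: {(-2, -1)}; classification: node.

Compute partial derivatives:
  f_x = -2*x + 2*y**2 + 4*y - 2.
  f_y = 4*x*y + 4*x + 10*y + 10.
Scan x_0 ∈ {−4, ..., 4}. For each x_0, f_y(x_0, y) is a polynomial in y; find its integer roots y ∈ {−4, ..., 4}, then test f_x and f at those candidates.
  x = -4: f_y(-4, y) = -6*y - 6; vanishes at y ∈ {-1}. (-4, -1): f_x = 4 ≠ 0.
  x = -3: f_y(-3, y) = -2*y - 2; vanishes at y ∈ {-1}. (-3, -1): f_x = 2 ≠ 0.
  x = -2: f_y(-2, y) = 2*y + 2; vanishes at y ∈ {-1}. (-2, -1): f_x = 0, f = 0 — SINGULAR.
  x = -1: f_y(-1, y) = 6*y + 6; vanishes at y ∈ {-1}. (-1, -1): f_x = -2 ≠ 0.
  x = 0: f_y(0, y) = 10*y + 10; vanishes at y ∈ {-1}. (0, -1): f_x = -4 ≠ 0.
  x = 1: f_y(1, y) = 14*y + 14; vanishes at y ∈ {-1}. (1, -1): f_x = -6 ≠ 0.
  x = 2: f_y(2, y) = 18*y + 18; vanishes at y ∈ {-1}. (2, -1): f_x = -8 ≠ 0.
  x = 3: f_y(3, y) = 22*y + 22; vanishes at y ∈ {-1}. (3, -1): f_x = -10 ≠ 0.
  x = 4: f_y(4, y) = 26*y + 26; vanishes at y ∈ {-1}. (4, -1): f_x = -12 ≠ 0.
Only singular point on the grid: (-2, -1).
Classify: substitute x = -2 + u, y = -1 + v and expand: f = -u**2 + 2*u*v**2 + v**2.
No constant or linear terms (consistent with a singular point). Quadratic part: -u**2 + v**2. Cubic part: 2*u*v**2.
The quadratic part v**2 - u**2 = (v − u)(v + u) splits into two distinct linear factors, so there are two distinct tangent lines y − -1 = ±(x − -2) — this is a node (ordinary double point).
Classification: node.


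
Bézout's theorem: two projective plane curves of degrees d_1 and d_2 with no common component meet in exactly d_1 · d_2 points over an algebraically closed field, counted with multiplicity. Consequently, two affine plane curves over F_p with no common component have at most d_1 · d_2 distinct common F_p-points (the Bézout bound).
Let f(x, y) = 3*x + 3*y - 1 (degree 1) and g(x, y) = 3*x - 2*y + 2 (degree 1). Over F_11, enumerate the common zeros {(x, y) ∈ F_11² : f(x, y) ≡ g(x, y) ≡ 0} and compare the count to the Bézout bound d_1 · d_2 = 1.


Common zeros: {(10, 5)}; count = 1; Bézout bound = 1.

deg(f) = 1, deg(g) = 1, so Bézout bound = 1.
Scan x ∈ F_11. For each x, list the y ∈ F_11 with f(x, y) ≡ 0 and those with g(x, y) ≡ 0 (mod 11); the common zeros in that column are the intersection.
  x = 0: f ≡ 0 at y ∈ {4}; g ≡ 0 at y ∈ {1}; common: ∅.
  x = 1: f ≡ 0 at y ∈ {3}; g ≡ 0 at y ∈ {8}; common: ∅.
  x = 2: f ≡ 0 at y ∈ {2}; g ≡ 0 at y ∈ {4}; common: ∅.
  x = 3: f ≡ 0 at y ∈ {1}; g ≡ 0 at y ∈ {0}; common: ∅.
  x = 4: f ≡ 0 at y ∈ {0}; g ≡ 0 at y ∈ {7}; common: ∅.
  x = 5: f ≡ 0 at y ∈ {10}; g ≡ 0 at y ∈ {3}; common: ∅.
  x = 6: f ≡ 0 at y ∈ {9}; g ≡ 0 at y ∈ {10}; common: ∅.
  x = 7: f ≡ 0 at y ∈ {8}; g ≡ 0 at y ∈ {6}; common: ∅.
  x = 8: f ≡ 0 at y ∈ {7}; g ≡ 0 at y ∈ {2}; common: ∅.
  x = 9: f ≡ 0 at y ∈ {6}; g ≡ 0 at y ∈ {9}; common: ∅.
  x = 10: f ≡ 0 at y ∈ {5}; g ≡ 0 at y ∈ {5}; common: {5}.
Collecting: common zeros = {(10, 5)}, so the count is 1.
Comparison with the Bézout bound: 1 ≤ 1 = deg(f)·deg(g), as expected for curves with no common component (the bound is attained).


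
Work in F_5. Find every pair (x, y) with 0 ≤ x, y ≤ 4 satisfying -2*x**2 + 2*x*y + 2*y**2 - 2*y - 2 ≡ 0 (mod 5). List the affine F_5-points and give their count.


Affine F_5-points: {(0, 3), (2, 0), (2, 4), (3, 0), (3, 3)}; count = 5.

For each of the 25 pairs (x, y) ∈ F_5², evaluate f(x, y) mod 5. Record the zeros.
  x = 0: [0↦3, 1↦3, 2↦2, 3↦0, 4↦2]  zeros at y ∈ {3}
  x = 1: [0↦1, 1↦3, 2↦4, 3↦4, 4↦3]  zeros at y ∈ ∅
  x = 2: [0↦0, 1↦4, 2↦2, 3↦4, 4↦0]  zeros at y ∈ {0, 4}
  x = 3: [0↦0, 1↦1, 2↦1, 3↦0, 4↦3]  zeros at y ∈ {0, 3}
  x = 4: [0↦1, 1↦4, 2↦1, 3↦2, 4↦2]  zeros at y ∈ ∅
Collecting zeros: affine points = {(0, 3), (2, 0), (2, 4), (3, 0), (3, 3)}.
Total count |C(F_5)_aff| = 5.


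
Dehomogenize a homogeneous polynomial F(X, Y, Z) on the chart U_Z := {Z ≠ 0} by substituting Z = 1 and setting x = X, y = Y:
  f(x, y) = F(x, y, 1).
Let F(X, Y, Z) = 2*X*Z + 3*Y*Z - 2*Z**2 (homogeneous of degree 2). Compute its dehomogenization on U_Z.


f(x, y) = 2*x + 3*y - 2

On U_Z we set Z = 1. Each monomial c·X^i·Y^j·Z^k in F becomes c·x^i·y^j·1^k = c·x^i·y^j.
Substituting Z = 1: F(X, Y, 1) = 2*x + 3*y - 2.
Note: deg(f) ≤ deg(F) = 2; strict inequality happens when F is divisible by Z (lost terms).


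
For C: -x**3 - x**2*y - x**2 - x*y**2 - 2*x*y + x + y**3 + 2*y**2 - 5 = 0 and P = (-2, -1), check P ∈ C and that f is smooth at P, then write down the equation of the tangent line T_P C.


Tangent line at P: -10*x - 5*y - 25 = 0.

Step 1: f(-2, -1) = 0, so P lies on C.
Step 2: partial derivatives
  f_x(x, y) = -3*x**2 - 2*x*y - 2*x - y**2 - 2*y + 1, f_y(x, y) = -x**2 - 2*x*y - 2*x + 3*y**2 + 4*y.
  f_x(P) = -10, f_y(P) = -5 (gradient nonzero, so P is smooth).
Step 3: tangent line at P: -10·(x − -2) + -5·(y − -1) = 0.
Expanding: -10*x - 5*y - 25 = 0.


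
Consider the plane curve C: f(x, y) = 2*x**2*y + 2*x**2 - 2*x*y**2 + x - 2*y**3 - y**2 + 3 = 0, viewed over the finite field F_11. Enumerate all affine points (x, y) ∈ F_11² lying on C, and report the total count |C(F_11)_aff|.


Affine F_11-points: {(0, 1), (3, 1), (4, 3), (4, 10), (5, 3), (6, 4), (6, 8), (6, 9), (7, 4), (7, 7), (7, 9), (8, 7), (9, 8)}; count = 13.

For each of the 121 pairs (x, y) ∈ F_11², evaluate f(x, y) mod 11. Record the zeros.
  x = 0: [0↦3, 1↦0, 2↦5, 3↦6, 4↦2, 5↦3, 6↦8, 7↦5, 8↦4, 9↦4, 10↦4]  zeros at y ∈ {1}
  x = 1: [0↦6, 1↦3, 2↦4, 3↦8, 4↦3, 5↦10, 6↦6, 7↦1, 8↦5, 9↦6, 10↦3]  zeros at y ∈ ∅
  x = 2: [0↦2, 1↦3, 2↦4, 3↦4, 4↦2, 5↦8, 6↦10, 7↦7, 8↦9, 9↦4, 10↦2]  zeros at y ∈ ∅
  x = 3: [0↦2, 1↦0, 2↦5, 3↦5, 4↦10, 5↦8, 6↦9, 7↦1, 8↦5, 9↦9, 10↦1]  zeros at y ∈ {1}
  x = 4: [0↦6, 1↦5, 2↦7, 3↦0, 4↦5, 5↦10, 6↦3, 7↦5, 8↦4, 9↦10, 10↦0]  zeros at y ∈ {3, 10}
  x = 5: [0↦3, 1↦7, 2↦10, 3↦0, 4↦9, 5↦3, 6↦3, 7↦8, 8↦6, 9↦7, 10↦10]  zeros at y ∈ {3}
  x = 6: [0↦4, 1↦6, 2↦3, 3↦5, 4↦0, 5↦9, 6↦9, 7↦10, 8↦0, 9↦0, 10↦9]  zeros at y ∈ {4, 8, 9}
  x = 7: [0↦9, 1↦2, 2↦8, 3↦4, 4↦0, 5↦6, 6↦10, 7↦0, 8↦8, 9↦0, 10↦8]  zeros at y ∈ {4, 7, 9}
  x = 8: [0↦7, 1↦6, 2↦3, 3↦8, 4↦9, 5↦5, 6↦6, 7↦0, 8↦8, 9↦7, 10↦7]  zeros at y ∈ {7}
  x = 9: [0↦9, 1↦7, 2↦10, 3↦6, 4↦5, 5↦6, 6↦8, 7↦10, 8↦0, 9↦10, 10↦6]  zeros at y ∈ {8}
  x = 10: [0↦4, 1↦5, 2↦7, 3↦9, 4↦10, 5↦9, 6↦5, 7↦8, 8↦6, 9↦9, 10↦5]  zeros at y ∈ ∅
Collecting zeros: affine points = {(0, 1), (3, 1), (4, 3), (4, 10), (5, 3), (6, 4), (6, 8), (6, 9), (7, 4), (7, 7), (7, 9), (8, 7), (9, 8)}.
Total count |C(F_11)_aff| = 13.


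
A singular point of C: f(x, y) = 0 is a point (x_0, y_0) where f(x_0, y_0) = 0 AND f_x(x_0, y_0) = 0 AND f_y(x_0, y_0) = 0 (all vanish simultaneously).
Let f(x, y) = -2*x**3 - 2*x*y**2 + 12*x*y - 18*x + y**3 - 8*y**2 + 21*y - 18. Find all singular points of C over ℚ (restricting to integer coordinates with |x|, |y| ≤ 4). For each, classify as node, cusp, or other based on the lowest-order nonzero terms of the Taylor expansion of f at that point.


Singular points: {(0, 3)}; classification: cusp.

Compute partial derivatives:
  f_x = -6*x**2 - 2*y**2 + 12*y - 18.
  f_y = -4*x*y + 12*x + 3*y**2 - 16*y + 21.
Scan x_0 ∈ {−4, ..., 4}. For each x_0, f_y(x_0, y) is a polynomial in y; find its integer roots y ∈ {−4, ..., 4}, then test f_x and f at those candidates.
  x = -4: f_y(-4, y) = 3*y**2 - 27; vanishes at y ∈ {-3, 3}. (-4, -3): f_x = -168 ≠ 0; (-4, 3): f_x = -96 ≠ 0.
  x = -3: f_y(-3, y) = 3*y**2 - 4*y - 15; vanishes at y ∈ {3}. (-3, 3): f_x = -54 ≠ 0.
  x = -2: f_y(-2, y) = 3*y**2 - 8*y - 3; vanishes at y ∈ {3}. (-2, 3): f_x = -24 ≠ 0.
  x = -1: f_y(-1, y) = 3*y**2 - 12*y + 9; vanishes at y ∈ {1, 3}. (-1, 1): f_x = -14 ≠ 0; (-1, 3): f_x = -6 ≠ 0.
  x = 0: f_y(0, y) = 3*y**2 - 16*y + 21; vanishes at y ∈ {3}. (0, 3): f_x = 0, f = 0 — SINGULAR.
  x = 1: f_y(1, y) = 3*y**2 - 20*y + 33; vanishes at y ∈ {3}. (1, 3): f_x = -6 ≠ 0.
  x = 2: f_y(2, y) = 3*y**2 - 24*y + 45; vanishes at y ∈ {3}. (2, 3): f_x = -24 ≠ 0.
  x = 3: f_y(3, y) = 3*y**2 - 28*y + 57; vanishes at y ∈ {3}. (3, 3): f_x = -54 ≠ 0.
  x = 4: f_y(4, y) = 3*y**2 - 32*y + 69; vanishes at y ∈ {3}. (4, 3): f_x = -96 ≠ 0.
Only singular point on the grid: (0, 3).
Classify: substitute x = 0 + u, y = 3 + v and expand: f = -2*u**3 - 2*u*v**2 + v**3 + v**2.
No constant or linear terms (consistent with a singular point). Quadratic part: v**2. Cubic part: -2*u**3 - 2*u*v**2 + v**3.
The quadratic part v**2 is a perfect square, so there is a single (double) tangent line v = 0, i.e. y = 3. Restricting the cubic part to that line (v = 0) leaves -2*u**3 ≠ 0, so f is not divisible by v and the branch is v² ≈ 2*u**3 to lowest order — this is a cusp.
Classification: cusp.


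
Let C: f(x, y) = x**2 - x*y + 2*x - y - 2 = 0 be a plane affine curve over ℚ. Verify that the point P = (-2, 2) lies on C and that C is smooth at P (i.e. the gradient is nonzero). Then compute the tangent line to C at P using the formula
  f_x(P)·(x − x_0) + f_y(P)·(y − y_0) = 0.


Tangent line at P: -4*x + y - 10 = 0.

Step 1: f(-2, 2) = 0, so P lies on C.
Step 2: partial derivatives
  f_x(x, y) = 2*x - y + 2, f_y(x, y) = -x - 1.
  f_x(P) = -4, f_y(P) = 1 (gradient nonzero, so P is smooth).
Step 3: tangent line at P: -4·(x − -2) + 1·(y − 2) = 0.
Expanding: -4*x + y - 10 = 0.


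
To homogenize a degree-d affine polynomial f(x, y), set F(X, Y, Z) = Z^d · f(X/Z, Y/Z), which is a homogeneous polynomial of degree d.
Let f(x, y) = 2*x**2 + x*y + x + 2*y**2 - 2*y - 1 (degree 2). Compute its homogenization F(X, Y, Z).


F(X, Y, Z) = 2*X**2 + X*Y + X*Z + 2*Y**2 - 2*Y*Z - Z**2

deg(f) = 2.
Substitute x = X/Z, y = Y/Z into f, then multiply by Z^2.
  monomial 2·x^2·y^0 ↦ 2·X^2·Y^0·Z^0.
  monomial 1·x^1·y^1 ↦ 1·X^1·Y^1·Z^0.
  monomial 1·x^1·y^0 ↦ 1·X^1·Y^0·Z^1.
  monomial 2·x^0·y^2 ↦ 2·X^0·Y^2·Z^0.
  monomial -2·x^0·y^1 ↦ -2·X^0·Y^1·Z^1.
  monomial -1·x^0·y^0 ↦ -1·X^0·Y^0·Z^2.
Collecting: F(X, Y, Z) = 2*X**2 + X*Y + X*Z + 2*Y**2 - 2*Y*Z - Z**2.


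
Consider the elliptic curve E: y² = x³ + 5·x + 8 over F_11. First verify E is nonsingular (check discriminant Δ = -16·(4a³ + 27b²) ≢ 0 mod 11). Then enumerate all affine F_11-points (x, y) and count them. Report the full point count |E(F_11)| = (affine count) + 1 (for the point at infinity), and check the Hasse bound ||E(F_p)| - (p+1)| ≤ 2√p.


Affine points = {(1, 5), (1, 6), (2, 2), (2, 9), (4, 2), (4, 9), (5, 2), (5, 9), (6, 1), (6, 10), (7, 1), (7, 10), (9, 1), (9, 10)}; affine count = 14; |E(F_11)| = 15.

Discriminant check: Δ ∝ 4a³ + 27b² = 4·5³ + 27·8² = 4·125 + 27·64 ≡ 6 (mod 11). Nonzero ⇒ E is nonsingular.
For each x ∈ F_11, compute rhs = x³ + 5·x + 8 mod 11, then count y ∈ F_11 with y² ≡ rhs.
  x = 0: rhs = 8, matching y values: none (0 points).
  x = 1: rhs = 3, matching y values: 5, 6 (2 points).
  x = 2: rhs = 4, matching y values: 2, 9 (2 points).
  x = 3: rhs = 6, matching y values: none (0 points).
  x = 4: rhs = 4, matching y values: 2, 9 (2 points).
  x = 5: rhs = 4, matching y values: 2, 9 (2 points).
  x = 6: rhs = 1, matching y values: 1, 10 (2 points).
  x = 7: rhs = 1, matching y values: 1, 10 (2 points).
  x = 8: rhs = 10, matching y values: none (0 points).
  x = 9: rhs = 1, matching y values: 1, 10 (2 points).
  x = 10: rhs = 2, matching y values: none (0 points).
Total affine count: 14.
Full point count |E(F_11)| = 14 + 1 = 15.
Hasse bound: |15 − (11+1)| = |3| = 3 ≤ 2√11 ≈ 6.6332 ✓.
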